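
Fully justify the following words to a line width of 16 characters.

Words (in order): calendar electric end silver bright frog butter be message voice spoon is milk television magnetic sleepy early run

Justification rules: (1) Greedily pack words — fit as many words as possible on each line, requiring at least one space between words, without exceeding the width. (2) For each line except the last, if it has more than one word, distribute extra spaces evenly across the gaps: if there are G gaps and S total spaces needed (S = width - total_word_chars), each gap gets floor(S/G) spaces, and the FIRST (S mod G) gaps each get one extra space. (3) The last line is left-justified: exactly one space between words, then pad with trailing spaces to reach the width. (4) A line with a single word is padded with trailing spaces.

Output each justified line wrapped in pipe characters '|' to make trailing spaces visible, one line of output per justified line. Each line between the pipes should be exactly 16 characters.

Answer: |calendar        |
|electric     end|
|silver    bright|
|frog  butter  be|
|message    voice|
|spoon   is  milk|
|television      |
|magnetic  sleepy|
|early run       |

Derivation:
Line 1: ['calendar'] (min_width=8, slack=8)
Line 2: ['electric', 'end'] (min_width=12, slack=4)
Line 3: ['silver', 'bright'] (min_width=13, slack=3)
Line 4: ['frog', 'butter', 'be'] (min_width=14, slack=2)
Line 5: ['message', 'voice'] (min_width=13, slack=3)
Line 6: ['spoon', 'is', 'milk'] (min_width=13, slack=3)
Line 7: ['television'] (min_width=10, slack=6)
Line 8: ['magnetic', 'sleepy'] (min_width=15, slack=1)
Line 9: ['early', 'run'] (min_width=9, slack=7)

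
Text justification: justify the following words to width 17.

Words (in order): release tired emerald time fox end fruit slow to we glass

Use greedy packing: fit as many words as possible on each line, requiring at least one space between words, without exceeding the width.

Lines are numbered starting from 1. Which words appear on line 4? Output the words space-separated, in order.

Line 1: ['release', 'tired'] (min_width=13, slack=4)
Line 2: ['emerald', 'time', 'fox'] (min_width=16, slack=1)
Line 3: ['end', 'fruit', 'slow', 'to'] (min_width=17, slack=0)
Line 4: ['we', 'glass'] (min_width=8, slack=9)

Answer: we glass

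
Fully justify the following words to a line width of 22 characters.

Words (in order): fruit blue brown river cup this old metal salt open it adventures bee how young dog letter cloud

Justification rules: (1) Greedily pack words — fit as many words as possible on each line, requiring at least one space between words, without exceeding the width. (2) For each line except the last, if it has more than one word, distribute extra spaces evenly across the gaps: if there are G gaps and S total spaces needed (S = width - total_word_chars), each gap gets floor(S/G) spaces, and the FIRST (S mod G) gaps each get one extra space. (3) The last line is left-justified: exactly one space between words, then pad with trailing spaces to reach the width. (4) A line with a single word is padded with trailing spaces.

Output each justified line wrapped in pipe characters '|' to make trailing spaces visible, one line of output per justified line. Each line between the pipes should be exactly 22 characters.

Line 1: ['fruit', 'blue', 'brown', 'river'] (min_width=22, slack=0)
Line 2: ['cup', 'this', 'old', 'metal'] (min_width=18, slack=4)
Line 3: ['salt', 'open', 'it'] (min_width=12, slack=10)
Line 4: ['adventures', 'bee', 'how'] (min_width=18, slack=4)
Line 5: ['young', 'dog', 'letter', 'cloud'] (min_width=22, slack=0)

Answer: |fruit blue brown river|
|cup   this  old  metal|
|salt      open      it|
|adventures   bee   how|
|young dog letter cloud|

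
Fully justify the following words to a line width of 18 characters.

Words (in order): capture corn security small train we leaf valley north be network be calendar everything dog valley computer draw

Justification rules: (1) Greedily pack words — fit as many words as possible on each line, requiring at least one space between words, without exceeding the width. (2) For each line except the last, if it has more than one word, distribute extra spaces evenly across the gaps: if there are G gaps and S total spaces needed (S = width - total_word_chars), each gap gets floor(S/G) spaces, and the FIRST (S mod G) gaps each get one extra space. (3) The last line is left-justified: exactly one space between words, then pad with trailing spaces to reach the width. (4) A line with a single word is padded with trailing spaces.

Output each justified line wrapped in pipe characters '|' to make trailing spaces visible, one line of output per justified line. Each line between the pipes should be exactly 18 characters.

Answer: |capture       corn|
|security     small|
|train    we   leaf|
|valley   north  be|
|network         be|
|calendar          |
|everything     dog|
|valley    computer|
|draw              |

Derivation:
Line 1: ['capture', 'corn'] (min_width=12, slack=6)
Line 2: ['security', 'small'] (min_width=14, slack=4)
Line 3: ['train', 'we', 'leaf'] (min_width=13, slack=5)
Line 4: ['valley', 'north', 'be'] (min_width=15, slack=3)
Line 5: ['network', 'be'] (min_width=10, slack=8)
Line 6: ['calendar'] (min_width=8, slack=10)
Line 7: ['everything', 'dog'] (min_width=14, slack=4)
Line 8: ['valley', 'computer'] (min_width=15, slack=3)
Line 9: ['draw'] (min_width=4, slack=14)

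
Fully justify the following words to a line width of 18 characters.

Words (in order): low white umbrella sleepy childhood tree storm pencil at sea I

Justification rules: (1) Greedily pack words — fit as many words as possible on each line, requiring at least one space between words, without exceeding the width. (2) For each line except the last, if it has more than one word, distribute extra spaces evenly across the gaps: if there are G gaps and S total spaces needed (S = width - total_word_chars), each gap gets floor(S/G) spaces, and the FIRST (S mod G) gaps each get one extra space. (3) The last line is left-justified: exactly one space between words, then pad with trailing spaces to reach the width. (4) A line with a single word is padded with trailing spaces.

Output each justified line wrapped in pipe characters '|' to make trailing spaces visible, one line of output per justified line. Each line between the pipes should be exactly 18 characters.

Line 1: ['low', 'white', 'umbrella'] (min_width=18, slack=0)
Line 2: ['sleepy', 'childhood'] (min_width=16, slack=2)
Line 3: ['tree', 'storm', 'pencil'] (min_width=17, slack=1)
Line 4: ['at', 'sea', 'I'] (min_width=8, slack=10)

Answer: |low white umbrella|
|sleepy   childhood|
|tree  storm pencil|
|at sea I          |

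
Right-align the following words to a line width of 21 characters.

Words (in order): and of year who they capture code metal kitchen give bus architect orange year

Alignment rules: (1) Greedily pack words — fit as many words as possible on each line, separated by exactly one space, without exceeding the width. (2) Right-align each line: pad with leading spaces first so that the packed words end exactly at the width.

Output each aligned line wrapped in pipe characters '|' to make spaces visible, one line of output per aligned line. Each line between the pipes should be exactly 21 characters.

Answer: | and of year who they|
|   capture code metal|
|     kitchen give bus|
|architect orange year|

Derivation:
Line 1: ['and', 'of', 'year', 'who', 'they'] (min_width=20, slack=1)
Line 2: ['capture', 'code', 'metal'] (min_width=18, slack=3)
Line 3: ['kitchen', 'give', 'bus'] (min_width=16, slack=5)
Line 4: ['architect', 'orange', 'year'] (min_width=21, slack=0)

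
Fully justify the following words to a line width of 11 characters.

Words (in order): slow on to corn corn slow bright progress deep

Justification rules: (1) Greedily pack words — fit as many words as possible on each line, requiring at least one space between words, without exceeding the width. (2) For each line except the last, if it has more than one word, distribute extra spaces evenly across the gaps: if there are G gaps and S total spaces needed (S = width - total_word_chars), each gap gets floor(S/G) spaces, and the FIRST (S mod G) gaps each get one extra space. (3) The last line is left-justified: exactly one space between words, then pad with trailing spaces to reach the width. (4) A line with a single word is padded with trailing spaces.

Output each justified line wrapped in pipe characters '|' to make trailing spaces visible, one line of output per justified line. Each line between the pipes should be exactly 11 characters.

Answer: |slow  on to|
|corn   corn|
|slow bright|
|progress   |
|deep       |

Derivation:
Line 1: ['slow', 'on', 'to'] (min_width=10, slack=1)
Line 2: ['corn', 'corn'] (min_width=9, slack=2)
Line 3: ['slow', 'bright'] (min_width=11, slack=0)
Line 4: ['progress'] (min_width=8, slack=3)
Line 5: ['deep'] (min_width=4, slack=7)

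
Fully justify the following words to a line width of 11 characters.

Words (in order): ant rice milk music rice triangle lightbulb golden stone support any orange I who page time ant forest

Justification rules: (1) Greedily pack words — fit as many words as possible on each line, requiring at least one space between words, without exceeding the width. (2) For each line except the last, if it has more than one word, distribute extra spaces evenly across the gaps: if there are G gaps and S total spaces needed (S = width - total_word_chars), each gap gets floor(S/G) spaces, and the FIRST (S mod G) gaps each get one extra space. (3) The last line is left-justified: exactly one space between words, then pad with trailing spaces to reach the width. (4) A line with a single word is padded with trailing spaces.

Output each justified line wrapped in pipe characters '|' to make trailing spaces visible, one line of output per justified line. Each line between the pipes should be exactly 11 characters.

Line 1: ['ant', 'rice'] (min_width=8, slack=3)
Line 2: ['milk', 'music'] (min_width=10, slack=1)
Line 3: ['rice'] (min_width=4, slack=7)
Line 4: ['triangle'] (min_width=8, slack=3)
Line 5: ['lightbulb'] (min_width=9, slack=2)
Line 6: ['golden'] (min_width=6, slack=5)
Line 7: ['stone'] (min_width=5, slack=6)
Line 8: ['support', 'any'] (min_width=11, slack=0)
Line 9: ['orange', 'I'] (min_width=8, slack=3)
Line 10: ['who', 'page'] (min_width=8, slack=3)
Line 11: ['time', 'ant'] (min_width=8, slack=3)
Line 12: ['forest'] (min_width=6, slack=5)

Answer: |ant    rice|
|milk  music|
|rice       |
|triangle   |
|lightbulb  |
|golden     |
|stone      |
|support any|
|orange    I|
|who    page|
|time    ant|
|forest     |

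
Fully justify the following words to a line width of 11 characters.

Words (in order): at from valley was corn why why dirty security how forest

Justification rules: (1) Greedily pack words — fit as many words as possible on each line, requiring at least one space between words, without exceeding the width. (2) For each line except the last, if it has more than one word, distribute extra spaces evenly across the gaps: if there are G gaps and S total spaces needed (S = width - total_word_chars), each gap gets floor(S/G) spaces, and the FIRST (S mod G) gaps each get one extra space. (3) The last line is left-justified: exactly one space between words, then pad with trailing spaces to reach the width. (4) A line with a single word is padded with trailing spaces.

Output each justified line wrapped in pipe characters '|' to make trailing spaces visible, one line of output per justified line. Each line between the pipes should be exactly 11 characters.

Answer: |at     from|
|valley  was|
|corn    why|
|why   dirty|
|security   |
|how forest |

Derivation:
Line 1: ['at', 'from'] (min_width=7, slack=4)
Line 2: ['valley', 'was'] (min_width=10, slack=1)
Line 3: ['corn', 'why'] (min_width=8, slack=3)
Line 4: ['why', 'dirty'] (min_width=9, slack=2)
Line 5: ['security'] (min_width=8, slack=3)
Line 6: ['how', 'forest'] (min_width=10, slack=1)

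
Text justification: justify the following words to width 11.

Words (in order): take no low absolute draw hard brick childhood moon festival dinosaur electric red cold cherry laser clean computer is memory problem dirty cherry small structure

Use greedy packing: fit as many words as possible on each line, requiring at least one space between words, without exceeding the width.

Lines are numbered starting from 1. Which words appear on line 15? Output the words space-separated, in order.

Line 1: ['take', 'no', 'low'] (min_width=11, slack=0)
Line 2: ['absolute'] (min_width=8, slack=3)
Line 3: ['draw', 'hard'] (min_width=9, slack=2)
Line 4: ['brick'] (min_width=5, slack=6)
Line 5: ['childhood'] (min_width=9, slack=2)
Line 6: ['moon'] (min_width=4, slack=7)
Line 7: ['festival'] (min_width=8, slack=3)
Line 8: ['dinosaur'] (min_width=8, slack=3)
Line 9: ['electric'] (min_width=8, slack=3)
Line 10: ['red', 'cold'] (min_width=8, slack=3)
Line 11: ['cherry'] (min_width=6, slack=5)
Line 12: ['laser', 'clean'] (min_width=11, slack=0)
Line 13: ['computer', 'is'] (min_width=11, slack=0)
Line 14: ['memory'] (min_width=6, slack=5)
Line 15: ['problem'] (min_width=7, slack=4)
Line 16: ['dirty'] (min_width=5, slack=6)
Line 17: ['cherry'] (min_width=6, slack=5)
Line 18: ['small'] (min_width=5, slack=6)
Line 19: ['structure'] (min_width=9, slack=2)

Answer: problem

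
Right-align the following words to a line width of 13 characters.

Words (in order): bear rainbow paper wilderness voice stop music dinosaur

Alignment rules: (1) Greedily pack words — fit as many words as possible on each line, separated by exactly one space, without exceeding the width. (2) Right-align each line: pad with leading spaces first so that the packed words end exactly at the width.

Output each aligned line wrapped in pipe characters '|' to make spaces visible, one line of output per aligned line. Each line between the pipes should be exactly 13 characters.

Answer: | bear rainbow|
|        paper|
|   wilderness|
|   voice stop|
|        music|
|     dinosaur|

Derivation:
Line 1: ['bear', 'rainbow'] (min_width=12, slack=1)
Line 2: ['paper'] (min_width=5, slack=8)
Line 3: ['wilderness'] (min_width=10, slack=3)
Line 4: ['voice', 'stop'] (min_width=10, slack=3)
Line 5: ['music'] (min_width=5, slack=8)
Line 6: ['dinosaur'] (min_width=8, slack=5)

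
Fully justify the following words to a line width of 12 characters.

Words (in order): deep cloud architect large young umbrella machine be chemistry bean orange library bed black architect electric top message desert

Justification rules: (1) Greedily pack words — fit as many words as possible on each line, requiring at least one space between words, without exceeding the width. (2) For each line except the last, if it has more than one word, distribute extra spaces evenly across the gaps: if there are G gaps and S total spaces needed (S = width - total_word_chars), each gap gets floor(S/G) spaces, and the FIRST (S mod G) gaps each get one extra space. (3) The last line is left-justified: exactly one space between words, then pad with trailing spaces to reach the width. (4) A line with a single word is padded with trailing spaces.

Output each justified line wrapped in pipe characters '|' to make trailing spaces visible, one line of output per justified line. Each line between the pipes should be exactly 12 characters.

Answer: |deep   cloud|
|architect   |
|large  young|
|umbrella    |
|machine   be|
|chemistry   |
|bean  orange|
|library  bed|
|black       |
|architect   |
|electric top|
|message     |
|desert      |

Derivation:
Line 1: ['deep', 'cloud'] (min_width=10, slack=2)
Line 2: ['architect'] (min_width=9, slack=3)
Line 3: ['large', 'young'] (min_width=11, slack=1)
Line 4: ['umbrella'] (min_width=8, slack=4)
Line 5: ['machine', 'be'] (min_width=10, slack=2)
Line 6: ['chemistry'] (min_width=9, slack=3)
Line 7: ['bean', 'orange'] (min_width=11, slack=1)
Line 8: ['library', 'bed'] (min_width=11, slack=1)
Line 9: ['black'] (min_width=5, slack=7)
Line 10: ['architect'] (min_width=9, slack=3)
Line 11: ['electric', 'top'] (min_width=12, slack=0)
Line 12: ['message'] (min_width=7, slack=5)
Line 13: ['desert'] (min_width=6, slack=6)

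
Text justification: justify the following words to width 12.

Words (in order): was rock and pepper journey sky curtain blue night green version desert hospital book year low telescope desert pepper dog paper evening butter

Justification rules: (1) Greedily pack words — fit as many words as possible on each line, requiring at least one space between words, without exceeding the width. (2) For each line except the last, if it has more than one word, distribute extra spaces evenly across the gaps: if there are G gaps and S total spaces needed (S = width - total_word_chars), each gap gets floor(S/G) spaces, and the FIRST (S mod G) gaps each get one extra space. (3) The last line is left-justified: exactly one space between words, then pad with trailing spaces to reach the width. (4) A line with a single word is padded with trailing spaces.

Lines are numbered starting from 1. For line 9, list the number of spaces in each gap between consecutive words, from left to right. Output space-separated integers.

Answer: 4

Derivation:
Line 1: ['was', 'rock', 'and'] (min_width=12, slack=0)
Line 2: ['pepper'] (min_width=6, slack=6)
Line 3: ['journey', 'sky'] (min_width=11, slack=1)
Line 4: ['curtain', 'blue'] (min_width=12, slack=0)
Line 5: ['night', 'green'] (min_width=11, slack=1)
Line 6: ['version'] (min_width=7, slack=5)
Line 7: ['desert'] (min_width=6, slack=6)
Line 8: ['hospital'] (min_width=8, slack=4)
Line 9: ['book', 'year'] (min_width=9, slack=3)
Line 10: ['low'] (min_width=3, slack=9)
Line 11: ['telescope'] (min_width=9, slack=3)
Line 12: ['desert'] (min_width=6, slack=6)
Line 13: ['pepper', 'dog'] (min_width=10, slack=2)
Line 14: ['paper'] (min_width=5, slack=7)
Line 15: ['evening'] (min_width=7, slack=5)
Line 16: ['butter'] (min_width=6, slack=6)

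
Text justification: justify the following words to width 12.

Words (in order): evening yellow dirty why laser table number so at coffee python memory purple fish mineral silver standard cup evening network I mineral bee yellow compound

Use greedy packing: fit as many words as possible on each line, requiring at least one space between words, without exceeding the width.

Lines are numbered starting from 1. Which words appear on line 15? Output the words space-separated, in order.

Answer: yellow

Derivation:
Line 1: ['evening'] (min_width=7, slack=5)
Line 2: ['yellow', 'dirty'] (min_width=12, slack=0)
Line 3: ['why', 'laser'] (min_width=9, slack=3)
Line 4: ['table', 'number'] (min_width=12, slack=0)
Line 5: ['so', 'at', 'coffee'] (min_width=12, slack=0)
Line 6: ['python'] (min_width=6, slack=6)
Line 7: ['memory'] (min_width=6, slack=6)
Line 8: ['purple', 'fish'] (min_width=11, slack=1)
Line 9: ['mineral'] (min_width=7, slack=5)
Line 10: ['silver'] (min_width=6, slack=6)
Line 11: ['standard', 'cup'] (min_width=12, slack=0)
Line 12: ['evening'] (min_width=7, slack=5)
Line 13: ['network', 'I'] (min_width=9, slack=3)
Line 14: ['mineral', 'bee'] (min_width=11, slack=1)
Line 15: ['yellow'] (min_width=6, slack=6)
Line 16: ['compound'] (min_width=8, slack=4)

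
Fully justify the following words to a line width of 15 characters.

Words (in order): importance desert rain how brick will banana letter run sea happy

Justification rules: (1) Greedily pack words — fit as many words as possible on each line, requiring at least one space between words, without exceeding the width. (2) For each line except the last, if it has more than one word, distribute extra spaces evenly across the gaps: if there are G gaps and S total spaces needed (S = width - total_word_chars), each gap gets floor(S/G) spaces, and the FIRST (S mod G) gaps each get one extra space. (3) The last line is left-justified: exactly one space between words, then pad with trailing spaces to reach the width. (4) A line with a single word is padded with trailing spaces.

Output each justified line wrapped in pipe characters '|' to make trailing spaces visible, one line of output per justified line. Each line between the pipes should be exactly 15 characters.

Line 1: ['importance'] (min_width=10, slack=5)
Line 2: ['desert', 'rain', 'how'] (min_width=15, slack=0)
Line 3: ['brick', 'will'] (min_width=10, slack=5)
Line 4: ['banana', 'letter'] (min_width=13, slack=2)
Line 5: ['run', 'sea', 'happy'] (min_width=13, slack=2)

Answer: |importance     |
|desert rain how|
|brick      will|
|banana   letter|
|run sea happy  |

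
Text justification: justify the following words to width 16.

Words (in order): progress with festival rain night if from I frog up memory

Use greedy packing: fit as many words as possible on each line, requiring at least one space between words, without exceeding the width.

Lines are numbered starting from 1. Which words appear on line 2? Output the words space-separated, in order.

Answer: festival rain

Derivation:
Line 1: ['progress', 'with'] (min_width=13, slack=3)
Line 2: ['festival', 'rain'] (min_width=13, slack=3)
Line 3: ['night', 'if', 'from', 'I'] (min_width=15, slack=1)
Line 4: ['frog', 'up', 'memory'] (min_width=14, slack=2)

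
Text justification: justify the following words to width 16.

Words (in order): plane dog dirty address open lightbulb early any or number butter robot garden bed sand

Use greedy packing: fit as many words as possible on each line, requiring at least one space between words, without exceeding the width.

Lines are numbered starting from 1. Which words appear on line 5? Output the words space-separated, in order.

Answer: butter robot

Derivation:
Line 1: ['plane', 'dog', 'dirty'] (min_width=15, slack=1)
Line 2: ['address', 'open'] (min_width=12, slack=4)
Line 3: ['lightbulb', 'early'] (min_width=15, slack=1)
Line 4: ['any', 'or', 'number'] (min_width=13, slack=3)
Line 5: ['butter', 'robot'] (min_width=12, slack=4)
Line 6: ['garden', 'bed', 'sand'] (min_width=15, slack=1)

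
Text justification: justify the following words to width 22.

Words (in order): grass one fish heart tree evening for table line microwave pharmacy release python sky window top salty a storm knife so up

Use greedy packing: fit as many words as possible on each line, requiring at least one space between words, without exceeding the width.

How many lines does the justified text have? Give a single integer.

Line 1: ['grass', 'one', 'fish', 'heart'] (min_width=20, slack=2)
Line 2: ['tree', 'evening', 'for', 'table'] (min_width=22, slack=0)
Line 3: ['line', 'microwave'] (min_width=14, slack=8)
Line 4: ['pharmacy', 'release'] (min_width=16, slack=6)
Line 5: ['python', 'sky', 'window', 'top'] (min_width=21, slack=1)
Line 6: ['salty', 'a', 'storm', 'knife', 'so'] (min_width=22, slack=0)
Line 7: ['up'] (min_width=2, slack=20)
Total lines: 7

Answer: 7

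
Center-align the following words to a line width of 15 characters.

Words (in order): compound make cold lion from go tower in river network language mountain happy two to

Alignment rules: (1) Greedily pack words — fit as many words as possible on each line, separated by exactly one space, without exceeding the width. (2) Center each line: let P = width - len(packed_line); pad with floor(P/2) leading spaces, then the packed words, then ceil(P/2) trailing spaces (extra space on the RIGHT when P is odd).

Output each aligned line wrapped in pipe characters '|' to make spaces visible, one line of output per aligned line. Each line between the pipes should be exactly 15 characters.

Answer: | compound make |
|cold lion from |
|  go tower in  |
| river network |
|   language    |
|mountain happy |
|    two to     |

Derivation:
Line 1: ['compound', 'make'] (min_width=13, slack=2)
Line 2: ['cold', 'lion', 'from'] (min_width=14, slack=1)
Line 3: ['go', 'tower', 'in'] (min_width=11, slack=4)
Line 4: ['river', 'network'] (min_width=13, slack=2)
Line 5: ['language'] (min_width=8, slack=7)
Line 6: ['mountain', 'happy'] (min_width=14, slack=1)
Line 7: ['two', 'to'] (min_width=6, slack=9)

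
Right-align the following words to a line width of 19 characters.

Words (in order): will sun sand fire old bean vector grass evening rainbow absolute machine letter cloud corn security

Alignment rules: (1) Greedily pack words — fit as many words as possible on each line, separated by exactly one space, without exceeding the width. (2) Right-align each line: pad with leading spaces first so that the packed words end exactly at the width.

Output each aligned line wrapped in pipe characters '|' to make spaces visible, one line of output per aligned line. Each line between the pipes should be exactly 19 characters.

Answer: | will sun sand fire|
|    old bean vector|
|      grass evening|
|   rainbow absolute|
|     machine letter|
|cloud corn security|

Derivation:
Line 1: ['will', 'sun', 'sand', 'fire'] (min_width=18, slack=1)
Line 2: ['old', 'bean', 'vector'] (min_width=15, slack=4)
Line 3: ['grass', 'evening'] (min_width=13, slack=6)
Line 4: ['rainbow', 'absolute'] (min_width=16, slack=3)
Line 5: ['machine', 'letter'] (min_width=14, slack=5)
Line 6: ['cloud', 'corn', 'security'] (min_width=19, slack=0)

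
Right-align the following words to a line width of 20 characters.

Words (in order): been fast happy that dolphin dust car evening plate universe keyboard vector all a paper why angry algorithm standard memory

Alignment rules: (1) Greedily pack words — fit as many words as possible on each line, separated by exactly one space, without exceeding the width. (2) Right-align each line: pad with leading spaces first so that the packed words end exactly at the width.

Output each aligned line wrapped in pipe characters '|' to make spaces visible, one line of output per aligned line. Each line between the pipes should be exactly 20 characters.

Line 1: ['been', 'fast', 'happy', 'that'] (min_width=20, slack=0)
Line 2: ['dolphin', 'dust', 'car'] (min_width=16, slack=4)
Line 3: ['evening', 'plate'] (min_width=13, slack=7)
Line 4: ['universe', 'keyboard'] (min_width=17, slack=3)
Line 5: ['vector', 'all', 'a', 'paper'] (min_width=18, slack=2)
Line 6: ['why', 'angry', 'algorithm'] (min_width=19, slack=1)
Line 7: ['standard', 'memory'] (min_width=15, slack=5)

Answer: |been fast happy that|
|    dolphin dust car|
|       evening plate|
|   universe keyboard|
|  vector all a paper|
| why angry algorithm|
|     standard memory|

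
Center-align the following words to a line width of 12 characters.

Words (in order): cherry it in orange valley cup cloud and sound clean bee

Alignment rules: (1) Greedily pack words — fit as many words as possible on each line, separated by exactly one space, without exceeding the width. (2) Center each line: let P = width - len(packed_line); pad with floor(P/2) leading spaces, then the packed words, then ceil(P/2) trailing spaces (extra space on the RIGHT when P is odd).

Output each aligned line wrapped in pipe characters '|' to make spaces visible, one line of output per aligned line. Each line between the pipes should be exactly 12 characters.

Answer: |cherry it in|
|   orange   |
| valley cup |
| cloud and  |
|sound clean |
|    bee     |

Derivation:
Line 1: ['cherry', 'it', 'in'] (min_width=12, slack=0)
Line 2: ['orange'] (min_width=6, slack=6)
Line 3: ['valley', 'cup'] (min_width=10, slack=2)
Line 4: ['cloud', 'and'] (min_width=9, slack=3)
Line 5: ['sound', 'clean'] (min_width=11, slack=1)
Line 6: ['bee'] (min_width=3, slack=9)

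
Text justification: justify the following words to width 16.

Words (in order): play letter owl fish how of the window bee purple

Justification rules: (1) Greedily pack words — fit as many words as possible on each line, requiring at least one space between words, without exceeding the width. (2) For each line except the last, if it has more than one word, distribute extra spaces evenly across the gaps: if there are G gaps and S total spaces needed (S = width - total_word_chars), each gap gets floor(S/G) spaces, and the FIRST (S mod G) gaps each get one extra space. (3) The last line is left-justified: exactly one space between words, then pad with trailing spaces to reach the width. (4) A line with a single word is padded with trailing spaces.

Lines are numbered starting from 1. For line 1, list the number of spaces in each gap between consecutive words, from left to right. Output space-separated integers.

Line 1: ['play', 'letter', 'owl'] (min_width=15, slack=1)
Line 2: ['fish', 'how', 'of', 'the'] (min_width=15, slack=1)
Line 3: ['window', 'bee'] (min_width=10, slack=6)
Line 4: ['purple'] (min_width=6, slack=10)

Answer: 2 1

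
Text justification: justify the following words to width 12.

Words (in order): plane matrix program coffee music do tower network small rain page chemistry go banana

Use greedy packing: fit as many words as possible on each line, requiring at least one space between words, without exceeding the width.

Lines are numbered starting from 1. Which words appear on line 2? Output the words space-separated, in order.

Answer: program

Derivation:
Line 1: ['plane', 'matrix'] (min_width=12, slack=0)
Line 2: ['program'] (min_width=7, slack=5)
Line 3: ['coffee', 'music'] (min_width=12, slack=0)
Line 4: ['do', 'tower'] (min_width=8, slack=4)
Line 5: ['network'] (min_width=7, slack=5)
Line 6: ['small', 'rain'] (min_width=10, slack=2)
Line 7: ['page'] (min_width=4, slack=8)
Line 8: ['chemistry', 'go'] (min_width=12, slack=0)
Line 9: ['banana'] (min_width=6, slack=6)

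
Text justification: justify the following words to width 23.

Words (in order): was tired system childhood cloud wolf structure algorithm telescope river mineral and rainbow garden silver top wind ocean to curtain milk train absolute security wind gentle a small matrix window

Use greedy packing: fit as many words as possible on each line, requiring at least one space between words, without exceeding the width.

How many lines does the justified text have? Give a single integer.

Answer: 10

Derivation:
Line 1: ['was', 'tired', 'system'] (min_width=16, slack=7)
Line 2: ['childhood', 'cloud', 'wolf'] (min_width=20, slack=3)
Line 3: ['structure', 'algorithm'] (min_width=19, slack=4)
Line 4: ['telescope', 'river', 'mineral'] (min_width=23, slack=0)
Line 5: ['and', 'rainbow', 'garden'] (min_width=18, slack=5)
Line 6: ['silver', 'top', 'wind', 'ocean'] (min_width=21, slack=2)
Line 7: ['to', 'curtain', 'milk', 'train'] (min_width=21, slack=2)
Line 8: ['absolute', 'security', 'wind'] (min_width=22, slack=1)
Line 9: ['gentle', 'a', 'small', 'matrix'] (min_width=21, slack=2)
Line 10: ['window'] (min_width=6, slack=17)
Total lines: 10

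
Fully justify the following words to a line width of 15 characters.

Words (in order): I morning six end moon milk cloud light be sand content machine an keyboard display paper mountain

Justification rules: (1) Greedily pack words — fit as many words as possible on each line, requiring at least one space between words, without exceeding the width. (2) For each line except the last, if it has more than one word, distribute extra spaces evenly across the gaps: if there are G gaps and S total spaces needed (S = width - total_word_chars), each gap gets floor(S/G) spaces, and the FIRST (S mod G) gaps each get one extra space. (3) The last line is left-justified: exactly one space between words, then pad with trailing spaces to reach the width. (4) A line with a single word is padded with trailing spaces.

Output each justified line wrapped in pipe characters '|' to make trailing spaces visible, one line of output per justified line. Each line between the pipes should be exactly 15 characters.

Answer: |I  morning  six|
|end  moon  milk|
|cloud  light be|
|sand    content|
|machine      an|
|keyboard       |
|display   paper|
|mountain       |

Derivation:
Line 1: ['I', 'morning', 'six'] (min_width=13, slack=2)
Line 2: ['end', 'moon', 'milk'] (min_width=13, slack=2)
Line 3: ['cloud', 'light', 'be'] (min_width=14, slack=1)
Line 4: ['sand', 'content'] (min_width=12, slack=3)
Line 5: ['machine', 'an'] (min_width=10, slack=5)
Line 6: ['keyboard'] (min_width=8, slack=7)
Line 7: ['display', 'paper'] (min_width=13, slack=2)
Line 8: ['mountain'] (min_width=8, slack=7)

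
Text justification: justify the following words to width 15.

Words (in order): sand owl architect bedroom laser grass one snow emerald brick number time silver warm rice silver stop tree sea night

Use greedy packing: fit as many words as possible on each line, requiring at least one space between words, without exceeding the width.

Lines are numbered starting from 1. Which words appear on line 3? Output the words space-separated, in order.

Line 1: ['sand', 'owl'] (min_width=8, slack=7)
Line 2: ['architect'] (min_width=9, slack=6)
Line 3: ['bedroom', 'laser'] (min_width=13, slack=2)
Line 4: ['grass', 'one', 'snow'] (min_width=14, slack=1)
Line 5: ['emerald', 'brick'] (min_width=13, slack=2)
Line 6: ['number', 'time'] (min_width=11, slack=4)
Line 7: ['silver', 'warm'] (min_width=11, slack=4)
Line 8: ['rice', 'silver'] (min_width=11, slack=4)
Line 9: ['stop', 'tree', 'sea'] (min_width=13, slack=2)
Line 10: ['night'] (min_width=5, slack=10)

Answer: bedroom laser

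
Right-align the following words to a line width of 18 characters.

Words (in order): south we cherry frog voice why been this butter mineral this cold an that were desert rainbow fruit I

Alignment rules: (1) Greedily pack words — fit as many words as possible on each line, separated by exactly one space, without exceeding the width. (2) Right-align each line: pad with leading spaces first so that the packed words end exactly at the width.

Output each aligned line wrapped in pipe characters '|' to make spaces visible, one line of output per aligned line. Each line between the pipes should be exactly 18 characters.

Line 1: ['south', 'we', 'cherry'] (min_width=15, slack=3)
Line 2: ['frog', 'voice', 'why'] (min_width=14, slack=4)
Line 3: ['been', 'this', 'butter'] (min_width=16, slack=2)
Line 4: ['mineral', 'this', 'cold'] (min_width=17, slack=1)
Line 5: ['an', 'that', 'were'] (min_width=12, slack=6)
Line 6: ['desert', 'rainbow'] (min_width=14, slack=4)
Line 7: ['fruit', 'I'] (min_width=7, slack=11)

Answer: |   south we cherry|
|    frog voice why|
|  been this butter|
| mineral this cold|
|      an that were|
|    desert rainbow|
|           fruit I|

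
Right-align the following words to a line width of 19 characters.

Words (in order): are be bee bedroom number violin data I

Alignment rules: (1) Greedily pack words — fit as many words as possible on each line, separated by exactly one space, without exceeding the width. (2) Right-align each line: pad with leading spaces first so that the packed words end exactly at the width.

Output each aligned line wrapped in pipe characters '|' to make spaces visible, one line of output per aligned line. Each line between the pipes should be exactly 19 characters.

Answer: | are be bee bedroom|
| number violin data|
|                  I|

Derivation:
Line 1: ['are', 'be', 'bee', 'bedroom'] (min_width=18, slack=1)
Line 2: ['number', 'violin', 'data'] (min_width=18, slack=1)
Line 3: ['I'] (min_width=1, slack=18)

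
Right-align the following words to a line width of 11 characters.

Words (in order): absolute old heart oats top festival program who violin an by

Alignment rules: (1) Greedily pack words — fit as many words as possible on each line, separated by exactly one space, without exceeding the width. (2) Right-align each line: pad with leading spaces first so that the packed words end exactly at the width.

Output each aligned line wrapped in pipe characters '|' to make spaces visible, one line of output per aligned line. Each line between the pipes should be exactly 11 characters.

Answer: |   absolute|
|  old heart|
|   oats top|
|   festival|
|program who|
|  violin an|
|         by|

Derivation:
Line 1: ['absolute'] (min_width=8, slack=3)
Line 2: ['old', 'heart'] (min_width=9, slack=2)
Line 3: ['oats', 'top'] (min_width=8, slack=3)
Line 4: ['festival'] (min_width=8, slack=3)
Line 5: ['program', 'who'] (min_width=11, slack=0)
Line 6: ['violin', 'an'] (min_width=9, slack=2)
Line 7: ['by'] (min_width=2, slack=9)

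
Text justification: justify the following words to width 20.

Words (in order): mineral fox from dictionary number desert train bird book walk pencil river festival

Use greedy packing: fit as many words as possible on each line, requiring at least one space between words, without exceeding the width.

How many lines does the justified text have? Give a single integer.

Line 1: ['mineral', 'fox', 'from'] (min_width=16, slack=4)
Line 2: ['dictionary', 'number'] (min_width=17, slack=3)
Line 3: ['desert', 'train', 'bird'] (min_width=17, slack=3)
Line 4: ['book', 'walk', 'pencil'] (min_width=16, slack=4)
Line 5: ['river', 'festival'] (min_width=14, slack=6)
Total lines: 5

Answer: 5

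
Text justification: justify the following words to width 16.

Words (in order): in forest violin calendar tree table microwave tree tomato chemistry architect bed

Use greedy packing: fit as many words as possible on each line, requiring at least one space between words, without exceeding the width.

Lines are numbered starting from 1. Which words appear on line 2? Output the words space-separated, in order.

Line 1: ['in', 'forest', 'violin'] (min_width=16, slack=0)
Line 2: ['calendar', 'tree'] (min_width=13, slack=3)
Line 3: ['table', 'microwave'] (min_width=15, slack=1)
Line 4: ['tree', 'tomato'] (min_width=11, slack=5)
Line 5: ['chemistry'] (min_width=9, slack=7)
Line 6: ['architect', 'bed'] (min_width=13, slack=3)

Answer: calendar tree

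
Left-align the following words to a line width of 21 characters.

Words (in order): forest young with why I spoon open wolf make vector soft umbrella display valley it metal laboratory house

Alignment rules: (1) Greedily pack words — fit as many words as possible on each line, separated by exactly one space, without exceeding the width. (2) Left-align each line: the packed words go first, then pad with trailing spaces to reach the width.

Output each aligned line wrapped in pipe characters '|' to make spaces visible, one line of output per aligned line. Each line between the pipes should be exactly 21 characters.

Line 1: ['forest', 'young', 'with', 'why'] (min_width=21, slack=0)
Line 2: ['I', 'spoon', 'open', 'wolf'] (min_width=17, slack=4)
Line 3: ['make', 'vector', 'soft'] (min_width=16, slack=5)
Line 4: ['umbrella', 'display'] (min_width=16, slack=5)
Line 5: ['valley', 'it', 'metal'] (min_width=15, slack=6)
Line 6: ['laboratory', 'house'] (min_width=16, slack=5)

Answer: |forest young with why|
|I spoon open wolf    |
|make vector soft     |
|umbrella display     |
|valley it metal      |
|laboratory house     |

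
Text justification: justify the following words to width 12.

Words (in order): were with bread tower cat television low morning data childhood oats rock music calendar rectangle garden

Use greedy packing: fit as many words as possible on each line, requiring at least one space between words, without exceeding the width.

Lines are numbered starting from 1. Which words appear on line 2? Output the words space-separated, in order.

Answer: bread tower

Derivation:
Line 1: ['were', 'with'] (min_width=9, slack=3)
Line 2: ['bread', 'tower'] (min_width=11, slack=1)
Line 3: ['cat'] (min_width=3, slack=9)
Line 4: ['television'] (min_width=10, slack=2)
Line 5: ['low', 'morning'] (min_width=11, slack=1)
Line 6: ['data'] (min_width=4, slack=8)
Line 7: ['childhood'] (min_width=9, slack=3)
Line 8: ['oats', 'rock'] (min_width=9, slack=3)
Line 9: ['music'] (min_width=5, slack=7)
Line 10: ['calendar'] (min_width=8, slack=4)
Line 11: ['rectangle'] (min_width=9, slack=3)
Line 12: ['garden'] (min_width=6, slack=6)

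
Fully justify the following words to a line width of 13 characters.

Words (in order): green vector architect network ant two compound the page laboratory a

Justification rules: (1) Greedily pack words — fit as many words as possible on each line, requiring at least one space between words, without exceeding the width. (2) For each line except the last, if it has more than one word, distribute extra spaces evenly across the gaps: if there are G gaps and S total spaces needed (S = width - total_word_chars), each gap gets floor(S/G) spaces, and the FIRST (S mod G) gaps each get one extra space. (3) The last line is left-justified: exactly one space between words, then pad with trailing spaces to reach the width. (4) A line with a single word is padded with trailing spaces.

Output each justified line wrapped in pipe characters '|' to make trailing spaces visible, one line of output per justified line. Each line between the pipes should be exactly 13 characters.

Answer: |green  vector|
|architect    |
|network   ant|
|two  compound|
|the      page|
|laboratory a |

Derivation:
Line 1: ['green', 'vector'] (min_width=12, slack=1)
Line 2: ['architect'] (min_width=9, slack=4)
Line 3: ['network', 'ant'] (min_width=11, slack=2)
Line 4: ['two', 'compound'] (min_width=12, slack=1)
Line 5: ['the', 'page'] (min_width=8, slack=5)
Line 6: ['laboratory', 'a'] (min_width=12, slack=1)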